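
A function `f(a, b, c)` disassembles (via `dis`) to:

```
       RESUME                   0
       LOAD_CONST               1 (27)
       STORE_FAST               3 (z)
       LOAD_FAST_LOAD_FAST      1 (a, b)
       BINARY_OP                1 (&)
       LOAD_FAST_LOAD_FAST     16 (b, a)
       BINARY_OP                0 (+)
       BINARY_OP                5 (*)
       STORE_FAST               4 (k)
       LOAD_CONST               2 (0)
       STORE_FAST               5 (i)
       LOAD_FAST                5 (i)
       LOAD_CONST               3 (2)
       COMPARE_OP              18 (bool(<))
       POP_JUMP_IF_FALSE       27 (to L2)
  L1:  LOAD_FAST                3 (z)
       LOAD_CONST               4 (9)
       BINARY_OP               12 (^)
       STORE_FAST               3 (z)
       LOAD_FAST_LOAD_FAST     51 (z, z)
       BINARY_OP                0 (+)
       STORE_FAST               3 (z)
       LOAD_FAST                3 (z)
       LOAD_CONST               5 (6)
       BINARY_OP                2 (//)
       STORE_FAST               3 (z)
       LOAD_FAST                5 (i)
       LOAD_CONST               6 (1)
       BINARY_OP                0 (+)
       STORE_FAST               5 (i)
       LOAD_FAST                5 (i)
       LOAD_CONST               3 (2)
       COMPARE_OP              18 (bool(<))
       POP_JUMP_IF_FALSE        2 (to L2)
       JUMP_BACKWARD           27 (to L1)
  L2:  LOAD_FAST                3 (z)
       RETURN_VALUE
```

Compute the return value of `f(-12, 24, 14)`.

LOAD_CONST → push 27. Stack: [27]
STORE_FAST z → z=27. Stack: []
LOAD_FAST_LOAD_FAST a,b → push -12,24. Stack: [-12, 24]
BINARY_OP & → -12 & 24 = 16. Stack: [16]
LOAD_FAST_LOAD_FAST b,a → push 24,-12. Stack: [16, 24, -12]
BINARY_OP + → 24 + -12 = 12. Stack: [16, 12]
BINARY_OP * → 16 * 12 = 192. Stack: [192]
STORE_FAST k → k=192. Stack: []
LOAD_CONST → push 0. Stack: [0]
STORE_FAST i → i=0. Stack: []
LOAD_FAST i → push 0. Stack: [0]
LOAD_CONST → push 2. Stack: [0, 2]
COMPARE_OP bool(<) → 0 vs 2 = True. Stack: [True]
POP_JUMP_IF_FALSE → pop True; no jump. Stack: []
LOAD_FAST z → push 27. Stack: [27]
LOAD_CONST → push 9. Stack: [27, 9]
BINARY_OP ^ → 27 ^ 9 = 18. Stack: [18]
STORE_FAST z → z=18. Stack: []
LOAD_FAST_LOAD_FAST z,z → push 18,18. Stack: [18, 18]
BINARY_OP + → 18 + 18 = 36. Stack: [36]
STORE_FAST z → z=36. Stack: []
LOAD_FAST z → push 36. Stack: [36]
LOAD_CONST → push 6. Stack: [36, 6]
BINARY_OP // → 36 // 6 = 6. Stack: [6]
STORE_FAST z → z=6. Stack: []
LOAD_FAST i → push 0. Stack: [0]
LOAD_CONST → push 1. Stack: [0, 1]
BINARY_OP + → 0 + 1 = 1. Stack: [1]
STORE_FAST i → i=1. Stack: []
LOAD_FAST i → push 1. Stack: [1]
LOAD_CONST → push 2. Stack: [1, 2]
COMPARE_OP bool(<) → 1 vs 2 = True. Stack: [True]
POP_JUMP_IF_FALSE → pop True; no jump. Stack: []
LOAD_FAST z → push 6. Stack: [6]
LOAD_CONST → push 9. Stack: [6, 9]
BINARY_OP ^ → 6 ^ 9 = 15. Stack: [15]
STORE_FAST z → z=15. Stack: []
LOAD_FAST_LOAD_FAST z,z → push 15,15. Stack: [15, 15]
BINARY_OP + → 15 + 15 = 30. Stack: [30]
STORE_FAST z → z=30. Stack: []
LOAD_FAST z → push 30. Stack: [30]
LOAD_CONST → push 6. Stack: [30, 6]
BINARY_OP // → 30 // 6 = 5. Stack: [5]
STORE_FAST z → z=5. Stack: []
LOAD_FAST i → push 1. Stack: [1]
LOAD_CONST → push 1. Stack: [1, 1]
BINARY_OP + → 1 + 1 = 2. Stack: [2]
STORE_FAST i → i=2. Stack: []
LOAD_FAST i → push 2. Stack: [2]
LOAD_CONST → push 2. Stack: [2, 2]
COMPARE_OP bool(<) → 2 vs 2 = False. Stack: [False]
POP_JUMP_IF_FALSE → pop False; jump. Stack: []
LOAD_FAST z → push 5. Stack: [5]
RETURN_VALUE → return 5.

5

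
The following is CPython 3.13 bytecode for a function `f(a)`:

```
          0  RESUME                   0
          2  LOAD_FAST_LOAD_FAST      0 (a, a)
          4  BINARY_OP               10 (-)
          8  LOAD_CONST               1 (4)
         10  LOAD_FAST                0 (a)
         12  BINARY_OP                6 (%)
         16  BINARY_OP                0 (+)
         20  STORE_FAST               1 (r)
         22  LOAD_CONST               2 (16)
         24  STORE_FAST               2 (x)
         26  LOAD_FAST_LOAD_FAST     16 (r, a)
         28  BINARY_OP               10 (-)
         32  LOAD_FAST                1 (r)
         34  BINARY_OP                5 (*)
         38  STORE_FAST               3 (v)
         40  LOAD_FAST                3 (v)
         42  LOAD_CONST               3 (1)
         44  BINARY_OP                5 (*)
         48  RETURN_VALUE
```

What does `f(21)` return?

-68

LOAD_FAST_LOAD_FAST a,a → push 21,21. Stack: [21, 21]
BINARY_OP - → 21 - 21 = 0. Stack: [0]
LOAD_CONST → push 4. Stack: [0, 4]
LOAD_FAST a → push 21. Stack: [0, 4, 21]
BINARY_OP % → 4 % 21 = 4. Stack: [0, 4]
BINARY_OP + → 0 + 4 = 4. Stack: [4]
STORE_FAST r → r=4. Stack: []
LOAD_CONST → push 16. Stack: [16]
STORE_FAST x → x=16. Stack: []
LOAD_FAST_LOAD_FAST r,a → push 4,21. Stack: [4, 21]
BINARY_OP - → 4 - 21 = -17. Stack: [-17]
LOAD_FAST r → push 4. Stack: [-17, 4]
BINARY_OP * → -17 * 4 = -68. Stack: [-68]
STORE_FAST v → v=-68. Stack: []
LOAD_FAST v → push -68. Stack: [-68]
LOAD_CONST → push 1. Stack: [-68, 1]
BINARY_OP * → -68 * 1 = -68. Stack: [-68]
RETURN_VALUE → return -68.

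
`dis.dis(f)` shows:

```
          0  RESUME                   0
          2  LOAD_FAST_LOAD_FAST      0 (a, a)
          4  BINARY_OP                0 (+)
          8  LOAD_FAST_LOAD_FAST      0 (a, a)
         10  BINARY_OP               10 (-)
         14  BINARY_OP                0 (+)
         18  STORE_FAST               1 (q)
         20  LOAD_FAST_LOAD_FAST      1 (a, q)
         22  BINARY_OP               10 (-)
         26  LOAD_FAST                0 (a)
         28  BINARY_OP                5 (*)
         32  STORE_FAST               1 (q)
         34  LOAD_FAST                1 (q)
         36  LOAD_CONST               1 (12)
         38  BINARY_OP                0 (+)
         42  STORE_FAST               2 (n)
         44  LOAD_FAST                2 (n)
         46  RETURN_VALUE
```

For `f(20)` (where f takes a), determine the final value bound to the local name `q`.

LOAD_FAST_LOAD_FAST a,a → push 20,20. Stack: [20, 20]
BINARY_OP + → 20 + 20 = 40. Stack: [40]
LOAD_FAST_LOAD_FAST a,a → push 20,20. Stack: [40, 20, 20]
BINARY_OP - → 20 - 20 = 0. Stack: [40, 0]
BINARY_OP + → 40 + 0 = 40. Stack: [40]
STORE_FAST q → q=40. Stack: []
LOAD_FAST_LOAD_FAST a,q → push 20,40. Stack: [20, 40]
BINARY_OP - → 20 - 40 = -20. Stack: [-20]
LOAD_FAST a → push 20. Stack: [-20, 20]
BINARY_OP * → -20 * 20 = -400. Stack: [-400]
STORE_FAST q → q=-400. Stack: []
LOAD_FAST q → push -400. Stack: [-400]
LOAD_CONST → push 12. Stack: [-400, 12]
BINARY_OP + → -400 + 12 = -388. Stack: [-388]
STORE_FAST n → n=-388. Stack: []
LOAD_FAST n → push -388. Stack: [-388]
RETURN_VALUE → return -388.

-400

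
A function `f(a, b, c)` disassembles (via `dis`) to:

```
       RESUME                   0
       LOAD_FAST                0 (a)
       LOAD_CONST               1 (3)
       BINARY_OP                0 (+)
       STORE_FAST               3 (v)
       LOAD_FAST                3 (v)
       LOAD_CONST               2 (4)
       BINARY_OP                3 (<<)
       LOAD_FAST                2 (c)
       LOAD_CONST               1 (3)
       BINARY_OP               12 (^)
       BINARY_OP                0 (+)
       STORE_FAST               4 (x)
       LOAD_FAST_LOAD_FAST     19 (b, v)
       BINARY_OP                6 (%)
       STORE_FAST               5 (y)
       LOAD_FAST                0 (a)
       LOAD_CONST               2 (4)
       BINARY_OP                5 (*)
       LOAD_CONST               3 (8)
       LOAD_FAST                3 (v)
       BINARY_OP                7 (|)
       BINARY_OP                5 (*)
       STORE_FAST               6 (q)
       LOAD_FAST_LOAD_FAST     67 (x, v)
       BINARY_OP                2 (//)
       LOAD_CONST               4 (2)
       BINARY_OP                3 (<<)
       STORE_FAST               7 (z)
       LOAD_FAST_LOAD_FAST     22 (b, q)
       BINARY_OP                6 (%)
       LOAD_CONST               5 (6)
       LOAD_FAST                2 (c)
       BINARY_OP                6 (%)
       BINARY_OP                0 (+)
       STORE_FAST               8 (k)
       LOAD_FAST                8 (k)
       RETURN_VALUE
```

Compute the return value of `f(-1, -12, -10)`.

-16

LOAD_FAST a → push -1. Stack: [-1]
LOAD_CONST → push 3. Stack: [-1, 3]
BINARY_OP + → -1 + 3 = 2. Stack: [2]
STORE_FAST v → v=2. Stack: []
LOAD_FAST v → push 2. Stack: [2]
LOAD_CONST → push 4. Stack: [2, 4]
BINARY_OP << → 2 << 4 = 32. Stack: [32]
LOAD_FAST c → push -10. Stack: [32, -10]
LOAD_CONST → push 3. Stack: [32, -10, 3]
BINARY_OP ^ → -10 ^ 3 = -11. Stack: [32, -11]
BINARY_OP + → 32 + -11 = 21. Stack: [21]
STORE_FAST x → x=21. Stack: []
LOAD_FAST_LOAD_FAST b,v → push -12,2. Stack: [-12, 2]
BINARY_OP % → -12 % 2 = 0. Stack: [0]
STORE_FAST y → y=0. Stack: []
LOAD_FAST a → push -1. Stack: [-1]
LOAD_CONST → push 4. Stack: [-1, 4]
BINARY_OP * → -1 * 4 = -4. Stack: [-4]
LOAD_CONST → push 8. Stack: [-4, 8]
LOAD_FAST v → push 2. Stack: [-4, 8, 2]
BINARY_OP | → 8 | 2 = 10. Stack: [-4, 10]
BINARY_OP * → -4 * 10 = -40. Stack: [-40]
STORE_FAST q → q=-40. Stack: []
LOAD_FAST_LOAD_FAST x,v → push 21,2. Stack: [21, 2]
BINARY_OP // → 21 // 2 = 10. Stack: [10]
LOAD_CONST → push 2. Stack: [10, 2]
BINARY_OP << → 10 << 2 = 40. Stack: [40]
STORE_FAST z → z=40. Stack: []
LOAD_FAST_LOAD_FAST b,q → push -12,-40. Stack: [-12, -40]
BINARY_OP % → -12 % -40 = -12. Stack: [-12]
LOAD_CONST → push 6. Stack: [-12, 6]
LOAD_FAST c → push -10. Stack: [-12, 6, -10]
BINARY_OP % → 6 % -10 = -4. Stack: [-12, -4]
BINARY_OP + → -12 + -4 = -16. Stack: [-16]
STORE_FAST k → k=-16. Stack: []
LOAD_FAST k → push -16. Stack: [-16]
RETURN_VALUE → return -16.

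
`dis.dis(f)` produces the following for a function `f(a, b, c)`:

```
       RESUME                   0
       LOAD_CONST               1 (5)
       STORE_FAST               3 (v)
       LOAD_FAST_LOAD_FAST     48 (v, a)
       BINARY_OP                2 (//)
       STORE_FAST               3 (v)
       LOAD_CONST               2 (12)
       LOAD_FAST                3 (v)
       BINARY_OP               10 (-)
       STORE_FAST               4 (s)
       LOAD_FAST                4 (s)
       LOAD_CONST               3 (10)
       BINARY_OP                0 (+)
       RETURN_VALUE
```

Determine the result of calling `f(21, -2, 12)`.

LOAD_CONST → push 5. Stack: [5]
STORE_FAST v → v=5. Stack: []
LOAD_FAST_LOAD_FAST v,a → push 5,21. Stack: [5, 21]
BINARY_OP // → 5 // 21 = 0. Stack: [0]
STORE_FAST v → v=0. Stack: []
LOAD_CONST → push 12. Stack: [12]
LOAD_FAST v → push 0. Stack: [12, 0]
BINARY_OP - → 12 - 0 = 12. Stack: [12]
STORE_FAST s → s=12. Stack: []
LOAD_FAST s → push 12. Stack: [12]
LOAD_CONST → push 10. Stack: [12, 10]
BINARY_OP + → 12 + 10 = 22. Stack: [22]
RETURN_VALUE → return 22.

22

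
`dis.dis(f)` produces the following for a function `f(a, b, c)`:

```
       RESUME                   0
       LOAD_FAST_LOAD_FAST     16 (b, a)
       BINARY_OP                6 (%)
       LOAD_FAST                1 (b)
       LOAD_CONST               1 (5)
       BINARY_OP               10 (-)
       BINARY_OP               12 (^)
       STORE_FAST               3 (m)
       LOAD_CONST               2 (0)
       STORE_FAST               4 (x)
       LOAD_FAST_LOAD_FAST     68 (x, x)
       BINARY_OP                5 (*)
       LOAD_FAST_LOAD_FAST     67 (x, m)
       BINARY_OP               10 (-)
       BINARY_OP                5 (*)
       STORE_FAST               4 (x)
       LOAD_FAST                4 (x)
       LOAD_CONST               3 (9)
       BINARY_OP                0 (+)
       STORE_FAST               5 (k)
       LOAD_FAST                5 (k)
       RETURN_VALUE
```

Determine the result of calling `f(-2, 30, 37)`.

LOAD_FAST_LOAD_FAST b,a → push 30,-2. Stack: [30, -2]
BINARY_OP % → 30 % -2 = 0. Stack: [0]
LOAD_FAST b → push 30. Stack: [0, 30]
LOAD_CONST → push 5. Stack: [0, 30, 5]
BINARY_OP - → 30 - 5 = 25. Stack: [0, 25]
BINARY_OP ^ → 0 ^ 25 = 25. Stack: [25]
STORE_FAST m → m=25. Stack: []
LOAD_CONST → push 0. Stack: [0]
STORE_FAST x → x=0. Stack: []
LOAD_FAST_LOAD_FAST x,x → push 0,0. Stack: [0, 0]
BINARY_OP * → 0 * 0 = 0. Stack: [0]
LOAD_FAST_LOAD_FAST x,m → push 0,25. Stack: [0, 0, 25]
BINARY_OP - → 0 - 25 = -25. Stack: [0, -25]
BINARY_OP * → 0 * -25 = 0. Stack: [0]
STORE_FAST x → x=0. Stack: []
LOAD_FAST x → push 0. Stack: [0]
LOAD_CONST → push 9. Stack: [0, 9]
BINARY_OP + → 0 + 9 = 9. Stack: [9]
STORE_FAST k → k=9. Stack: []
LOAD_FAST k → push 9. Stack: [9]
RETURN_VALUE → return 9.

9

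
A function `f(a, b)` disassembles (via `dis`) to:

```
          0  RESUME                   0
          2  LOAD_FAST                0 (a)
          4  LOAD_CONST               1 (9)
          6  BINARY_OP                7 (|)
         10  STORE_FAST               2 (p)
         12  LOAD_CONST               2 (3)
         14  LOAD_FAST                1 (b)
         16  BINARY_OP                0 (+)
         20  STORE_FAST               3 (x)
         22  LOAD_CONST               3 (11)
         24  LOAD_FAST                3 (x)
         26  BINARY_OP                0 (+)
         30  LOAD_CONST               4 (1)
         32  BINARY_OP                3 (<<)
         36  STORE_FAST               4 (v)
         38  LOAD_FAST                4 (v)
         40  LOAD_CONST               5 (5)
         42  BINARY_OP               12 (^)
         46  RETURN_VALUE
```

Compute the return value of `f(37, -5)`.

LOAD_FAST a → push 37. Stack: [37]
LOAD_CONST → push 9. Stack: [37, 9]
BINARY_OP | → 37 | 9 = 45. Stack: [45]
STORE_FAST p → p=45. Stack: []
LOAD_CONST → push 3. Stack: [3]
LOAD_FAST b → push -5. Stack: [3, -5]
BINARY_OP + → 3 + -5 = -2. Stack: [-2]
STORE_FAST x → x=-2. Stack: []
LOAD_CONST → push 11. Stack: [11]
LOAD_FAST x → push -2. Stack: [11, -2]
BINARY_OP + → 11 + -2 = 9. Stack: [9]
LOAD_CONST → push 1. Stack: [9, 1]
BINARY_OP << → 9 << 1 = 18. Stack: [18]
STORE_FAST v → v=18. Stack: []
LOAD_FAST v → push 18. Stack: [18]
LOAD_CONST → push 5. Stack: [18, 5]
BINARY_OP ^ → 18 ^ 5 = 23. Stack: [23]
RETURN_VALUE → return 23.

23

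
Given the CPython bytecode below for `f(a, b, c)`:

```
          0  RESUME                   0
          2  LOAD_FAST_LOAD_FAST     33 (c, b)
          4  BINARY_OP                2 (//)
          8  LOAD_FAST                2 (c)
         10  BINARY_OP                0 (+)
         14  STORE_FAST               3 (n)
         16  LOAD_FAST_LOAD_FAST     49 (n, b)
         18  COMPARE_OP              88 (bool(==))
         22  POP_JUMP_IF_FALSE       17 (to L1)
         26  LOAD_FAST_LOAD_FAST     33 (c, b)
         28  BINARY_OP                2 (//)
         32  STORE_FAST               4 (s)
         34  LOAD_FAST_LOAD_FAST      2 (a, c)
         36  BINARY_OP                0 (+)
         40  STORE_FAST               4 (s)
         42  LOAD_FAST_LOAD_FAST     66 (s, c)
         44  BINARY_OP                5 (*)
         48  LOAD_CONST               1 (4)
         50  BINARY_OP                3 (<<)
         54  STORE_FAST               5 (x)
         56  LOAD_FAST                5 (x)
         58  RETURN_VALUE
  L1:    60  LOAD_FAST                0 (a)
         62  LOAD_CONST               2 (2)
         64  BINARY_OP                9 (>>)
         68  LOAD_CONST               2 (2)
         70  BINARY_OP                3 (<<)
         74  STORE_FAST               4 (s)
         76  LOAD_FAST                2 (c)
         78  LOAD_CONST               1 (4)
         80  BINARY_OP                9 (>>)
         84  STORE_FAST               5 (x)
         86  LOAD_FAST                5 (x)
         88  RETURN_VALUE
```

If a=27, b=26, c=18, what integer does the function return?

1

LOAD_FAST_LOAD_FAST c,b → push 18,26. Stack: [18, 26]
BINARY_OP // → 18 // 26 = 0. Stack: [0]
LOAD_FAST c → push 18. Stack: [0, 18]
BINARY_OP + → 0 + 18 = 18. Stack: [18]
STORE_FAST n → n=18. Stack: []
LOAD_FAST_LOAD_FAST n,b → push 18,26. Stack: [18, 26]
COMPARE_OP bool(==) → 18 vs 26 = False. Stack: [False]
POP_JUMP_IF_FALSE → pop False; jump. Stack: []
LOAD_FAST a → push 27. Stack: [27]
LOAD_CONST → push 2. Stack: [27, 2]
BINARY_OP >> → 27 >> 2 = 6. Stack: [6]
LOAD_CONST → push 2. Stack: [6, 2]
BINARY_OP << → 6 << 2 = 24. Stack: [24]
STORE_FAST s → s=24. Stack: []
LOAD_FAST c → push 18. Stack: [18]
LOAD_CONST → push 4. Stack: [18, 4]
BINARY_OP >> → 18 >> 4 = 1. Stack: [1]
STORE_FAST x → x=1. Stack: []
LOAD_FAST x → push 1. Stack: [1]
RETURN_VALUE → return 1.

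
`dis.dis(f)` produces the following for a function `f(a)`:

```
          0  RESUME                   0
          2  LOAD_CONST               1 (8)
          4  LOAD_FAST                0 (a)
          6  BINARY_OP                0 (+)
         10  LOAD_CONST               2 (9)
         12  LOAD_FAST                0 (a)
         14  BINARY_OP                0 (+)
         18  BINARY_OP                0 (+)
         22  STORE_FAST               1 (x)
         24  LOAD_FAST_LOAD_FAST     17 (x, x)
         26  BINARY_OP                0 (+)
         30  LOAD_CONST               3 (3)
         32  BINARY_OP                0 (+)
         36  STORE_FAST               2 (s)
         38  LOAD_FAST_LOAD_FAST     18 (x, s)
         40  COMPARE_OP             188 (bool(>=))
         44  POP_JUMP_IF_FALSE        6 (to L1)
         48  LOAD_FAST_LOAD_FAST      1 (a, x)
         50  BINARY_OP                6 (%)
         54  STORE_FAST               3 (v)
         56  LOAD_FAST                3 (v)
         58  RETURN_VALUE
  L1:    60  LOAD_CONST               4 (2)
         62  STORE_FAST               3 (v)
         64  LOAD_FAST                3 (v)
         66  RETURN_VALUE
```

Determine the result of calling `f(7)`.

2

LOAD_CONST → push 8. Stack: [8]
LOAD_FAST a → push 7. Stack: [8, 7]
BINARY_OP + → 8 + 7 = 15. Stack: [15]
LOAD_CONST → push 9. Stack: [15, 9]
LOAD_FAST a → push 7. Stack: [15, 9, 7]
BINARY_OP + → 9 + 7 = 16. Stack: [15, 16]
BINARY_OP + → 15 + 16 = 31. Stack: [31]
STORE_FAST x → x=31. Stack: []
LOAD_FAST_LOAD_FAST x,x → push 31,31. Stack: [31, 31]
BINARY_OP + → 31 + 31 = 62. Stack: [62]
LOAD_CONST → push 3. Stack: [62, 3]
BINARY_OP + → 62 + 3 = 65. Stack: [65]
STORE_FAST s → s=65. Stack: []
LOAD_FAST_LOAD_FAST x,s → push 31,65. Stack: [31, 65]
COMPARE_OP bool(>=) → 31 vs 65 = False. Stack: [False]
POP_JUMP_IF_FALSE → pop False; jump. Stack: []
LOAD_CONST → push 2. Stack: [2]
STORE_FAST v → v=2. Stack: []
LOAD_FAST v → push 2. Stack: [2]
RETURN_VALUE → return 2.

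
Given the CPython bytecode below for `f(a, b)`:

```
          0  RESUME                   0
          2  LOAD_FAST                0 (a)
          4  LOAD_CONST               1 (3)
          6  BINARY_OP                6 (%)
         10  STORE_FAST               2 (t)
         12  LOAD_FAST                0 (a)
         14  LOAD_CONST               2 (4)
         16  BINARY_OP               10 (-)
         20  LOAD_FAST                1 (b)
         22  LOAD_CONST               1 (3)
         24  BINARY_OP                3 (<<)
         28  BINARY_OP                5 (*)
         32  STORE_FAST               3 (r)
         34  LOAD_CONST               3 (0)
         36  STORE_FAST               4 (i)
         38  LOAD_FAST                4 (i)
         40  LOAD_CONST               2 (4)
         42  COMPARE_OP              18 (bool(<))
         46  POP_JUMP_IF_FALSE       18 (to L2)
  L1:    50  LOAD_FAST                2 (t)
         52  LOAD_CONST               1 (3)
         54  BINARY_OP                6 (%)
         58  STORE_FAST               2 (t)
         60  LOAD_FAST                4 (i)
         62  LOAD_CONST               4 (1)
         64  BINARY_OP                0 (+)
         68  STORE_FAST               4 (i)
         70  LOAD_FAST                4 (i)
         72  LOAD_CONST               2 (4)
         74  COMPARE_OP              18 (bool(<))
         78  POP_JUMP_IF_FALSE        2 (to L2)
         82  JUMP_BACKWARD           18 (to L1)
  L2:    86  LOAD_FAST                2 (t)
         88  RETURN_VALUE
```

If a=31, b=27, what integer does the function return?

1

LOAD_FAST a → push 31. Stack: [31]
LOAD_CONST → push 3. Stack: [31, 3]
BINARY_OP % → 31 % 3 = 1. Stack: [1]
STORE_FAST t → t=1. Stack: []
LOAD_FAST a → push 31. Stack: [31]
LOAD_CONST → push 4. Stack: [31, 4]
BINARY_OP - → 31 - 4 = 27. Stack: [27]
LOAD_FAST b → push 27. Stack: [27, 27]
LOAD_CONST → push 3. Stack: [27, 27, 3]
BINARY_OP << → 27 << 3 = 216. Stack: [27, 216]
BINARY_OP * → 27 * 216 = 5832. Stack: [5832]
STORE_FAST r → r=5832. Stack: []
LOAD_CONST → push 0. Stack: [0]
STORE_FAST i → i=0. Stack: []
LOAD_FAST i → push 0. Stack: [0]
LOAD_CONST → push 4. Stack: [0, 4]
COMPARE_OP bool(<) → 0 vs 4 = True. Stack: [True]
POP_JUMP_IF_FALSE → pop True; no jump. Stack: []
LOAD_FAST t → push 1. Stack: [1]
LOAD_CONST → push 3. Stack: [1, 3]
BINARY_OP % → 1 % 3 = 1. Stack: [1]
STORE_FAST t → t=1. Stack: []
LOAD_FAST i → push 0. Stack: [0]
LOAD_CONST → push 1. Stack: [0, 1]
BINARY_OP + → 0 + 1 = 1. Stack: [1]
STORE_FAST i → i=1. Stack: []
LOAD_FAST i → push 1. Stack: [1]
LOAD_CONST → push 4. Stack: [1, 4]
COMPARE_OP bool(<) → 1 vs 4 = True. Stack: [True]
POP_JUMP_IF_FALSE → pop True; no jump. Stack: []
LOAD_FAST t → push 1. Stack: [1]
LOAD_CONST → push 3. Stack: [1, 3]
BINARY_OP % → 1 % 3 = 1. Stack: [1]
STORE_FAST t → t=1. Stack: []
LOAD_FAST i → push 1. Stack: [1]
LOAD_CONST → push 1. Stack: [1, 1]
BINARY_OP + → 1 + 1 = 2. Stack: [2]
STORE_FAST i → i=2. Stack: []
LOAD_FAST i → push 2. Stack: [2]
LOAD_CONST → push 4. Stack: [2, 4]
COMPARE_OP bool(<) → 2 vs 4 = True. Stack: [True]
POP_JUMP_IF_FALSE → pop True; no jump. Stack: []
LOAD_FAST t → push 1. Stack: [1]
LOAD_CONST → push 3. Stack: [1, 3]
BINARY_OP % → 1 % 3 = 1. Stack: [1]
STORE_FAST t → t=1. Stack: []
LOAD_FAST i → push 2. Stack: [2]
LOAD_CONST → push 1. Stack: [2, 1]
BINARY_OP + → 2 + 1 = 3. Stack: [3]
STORE_FAST i → i=3. Stack: []
LOAD_FAST i → push 3. Stack: [3]
LOAD_CONST → push 4. Stack: [3, 4]
COMPARE_OP bool(<) → 3 vs 4 = True. Stack: [True]
POP_JUMP_IF_FALSE → pop True; no jump. Stack: []
LOAD_FAST t → push 1. Stack: [1]
LOAD_CONST → push 3. Stack: [1, 3]
BINARY_OP % → 1 % 3 = 1. Stack: [1]
STORE_FAST t → t=1. Stack: []
LOAD_FAST i → push 3. Stack: [3]
LOAD_CONST → push 1. Stack: [3, 1]
BINARY_OP + → 3 + 1 = 4. Stack: [4]
STORE_FAST i → i=4. Stack: []
LOAD_FAST i → push 4. Stack: [4]
LOAD_CONST → push 4. Stack: [4, 4]
COMPARE_OP bool(<) → 4 vs 4 = False. Stack: [False]
POP_JUMP_IF_FALSE → pop False; jump. Stack: []
LOAD_FAST t → push 1. Stack: [1]
RETURN_VALUE → return 1.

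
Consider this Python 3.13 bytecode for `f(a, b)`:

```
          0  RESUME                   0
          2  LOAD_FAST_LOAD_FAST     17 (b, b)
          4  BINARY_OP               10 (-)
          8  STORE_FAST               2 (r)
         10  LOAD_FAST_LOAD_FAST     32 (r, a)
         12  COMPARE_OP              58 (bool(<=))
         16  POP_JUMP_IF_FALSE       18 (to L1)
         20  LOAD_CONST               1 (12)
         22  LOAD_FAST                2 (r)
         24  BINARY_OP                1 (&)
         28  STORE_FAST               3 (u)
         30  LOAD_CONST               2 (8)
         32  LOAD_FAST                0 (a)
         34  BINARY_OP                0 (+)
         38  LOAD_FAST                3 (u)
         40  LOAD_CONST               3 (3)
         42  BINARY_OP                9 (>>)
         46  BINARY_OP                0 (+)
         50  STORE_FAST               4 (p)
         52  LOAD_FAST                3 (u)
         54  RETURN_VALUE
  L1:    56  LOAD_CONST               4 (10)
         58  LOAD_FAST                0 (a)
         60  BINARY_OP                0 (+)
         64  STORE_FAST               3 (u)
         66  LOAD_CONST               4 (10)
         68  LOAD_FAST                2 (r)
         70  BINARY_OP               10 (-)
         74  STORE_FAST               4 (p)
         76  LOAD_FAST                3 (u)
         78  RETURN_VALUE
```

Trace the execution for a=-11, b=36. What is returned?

LOAD_FAST_LOAD_FAST b,b → push 36,36. Stack: [36, 36]
BINARY_OP - → 36 - 36 = 0. Stack: [0]
STORE_FAST r → r=0. Stack: []
LOAD_FAST_LOAD_FAST r,a → push 0,-11. Stack: [0, -11]
COMPARE_OP bool(<=) → 0 vs -11 = False. Stack: [False]
POP_JUMP_IF_FALSE → pop False; jump. Stack: []
LOAD_CONST → push 10. Stack: [10]
LOAD_FAST a → push -11. Stack: [10, -11]
BINARY_OP + → 10 + -11 = -1. Stack: [-1]
STORE_FAST u → u=-1. Stack: []
LOAD_CONST → push 10. Stack: [10]
LOAD_FAST r → push 0. Stack: [10, 0]
BINARY_OP - → 10 - 0 = 10. Stack: [10]
STORE_FAST p → p=10. Stack: []
LOAD_FAST u → push -1. Stack: [-1]
RETURN_VALUE → return -1.

-1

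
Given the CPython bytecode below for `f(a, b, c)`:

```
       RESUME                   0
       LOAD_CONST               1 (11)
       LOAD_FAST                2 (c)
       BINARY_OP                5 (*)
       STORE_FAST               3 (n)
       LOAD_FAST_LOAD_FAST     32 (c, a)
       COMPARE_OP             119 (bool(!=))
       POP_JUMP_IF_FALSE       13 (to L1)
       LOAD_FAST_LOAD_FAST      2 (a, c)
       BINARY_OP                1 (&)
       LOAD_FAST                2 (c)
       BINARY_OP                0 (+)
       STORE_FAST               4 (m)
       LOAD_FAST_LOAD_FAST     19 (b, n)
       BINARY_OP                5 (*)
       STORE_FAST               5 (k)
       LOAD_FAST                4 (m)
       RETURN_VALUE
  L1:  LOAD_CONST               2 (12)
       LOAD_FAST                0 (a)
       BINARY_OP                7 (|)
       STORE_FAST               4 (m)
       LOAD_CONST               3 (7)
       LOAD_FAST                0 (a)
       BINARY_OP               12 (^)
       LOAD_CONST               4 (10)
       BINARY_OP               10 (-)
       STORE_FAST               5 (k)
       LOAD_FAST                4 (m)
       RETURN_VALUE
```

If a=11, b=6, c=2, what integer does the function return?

LOAD_CONST → push 11. Stack: [11]
LOAD_FAST c → push 2. Stack: [11, 2]
BINARY_OP * → 11 * 2 = 22. Stack: [22]
STORE_FAST n → n=22. Stack: []
LOAD_FAST_LOAD_FAST c,a → push 2,11. Stack: [2, 11]
COMPARE_OP bool(!=) → 2 vs 11 = True. Stack: [True]
POP_JUMP_IF_FALSE → pop True; no jump. Stack: []
LOAD_FAST_LOAD_FAST a,c → push 11,2. Stack: [11, 2]
BINARY_OP & → 11 & 2 = 2. Stack: [2]
LOAD_FAST c → push 2. Stack: [2, 2]
BINARY_OP + → 2 + 2 = 4. Stack: [4]
STORE_FAST m → m=4. Stack: []
LOAD_FAST_LOAD_FAST b,n → push 6,22. Stack: [6, 22]
BINARY_OP * → 6 * 22 = 132. Stack: [132]
STORE_FAST k → k=132. Stack: []
LOAD_FAST m → push 4. Stack: [4]
RETURN_VALUE → return 4.

4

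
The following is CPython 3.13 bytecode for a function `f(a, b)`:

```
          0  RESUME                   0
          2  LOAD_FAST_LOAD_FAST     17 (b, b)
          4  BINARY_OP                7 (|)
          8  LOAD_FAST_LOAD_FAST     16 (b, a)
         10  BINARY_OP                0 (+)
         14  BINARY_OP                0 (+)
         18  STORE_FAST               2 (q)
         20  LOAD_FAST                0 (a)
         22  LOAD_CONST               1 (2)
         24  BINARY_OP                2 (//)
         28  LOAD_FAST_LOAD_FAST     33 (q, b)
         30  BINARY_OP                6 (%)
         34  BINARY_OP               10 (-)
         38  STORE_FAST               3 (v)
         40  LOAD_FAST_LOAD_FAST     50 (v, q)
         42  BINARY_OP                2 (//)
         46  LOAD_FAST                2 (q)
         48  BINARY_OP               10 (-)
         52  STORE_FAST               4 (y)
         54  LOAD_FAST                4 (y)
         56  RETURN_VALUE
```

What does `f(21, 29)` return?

-80

LOAD_FAST_LOAD_FAST b,b → push 29,29. Stack: [29, 29]
BINARY_OP | → 29 | 29 = 29. Stack: [29]
LOAD_FAST_LOAD_FAST b,a → push 29,21. Stack: [29, 29, 21]
BINARY_OP + → 29 + 21 = 50. Stack: [29, 50]
BINARY_OP + → 29 + 50 = 79. Stack: [79]
STORE_FAST q → q=79. Stack: []
LOAD_FAST a → push 21. Stack: [21]
LOAD_CONST → push 2. Stack: [21, 2]
BINARY_OP // → 21 // 2 = 10. Stack: [10]
LOAD_FAST_LOAD_FAST q,b → push 79,29. Stack: [10, 79, 29]
BINARY_OP % → 79 % 29 = 21. Stack: [10, 21]
BINARY_OP - → 10 - 21 = -11. Stack: [-11]
STORE_FAST v → v=-11. Stack: []
LOAD_FAST_LOAD_FAST v,q → push -11,79. Stack: [-11, 79]
BINARY_OP // → -11 // 79 = -1. Stack: [-1]
LOAD_FAST q → push 79. Stack: [-1, 79]
BINARY_OP - → -1 - 79 = -80. Stack: [-80]
STORE_FAST y → y=-80. Stack: []
LOAD_FAST y → push -80. Stack: [-80]
RETURN_VALUE → return -80.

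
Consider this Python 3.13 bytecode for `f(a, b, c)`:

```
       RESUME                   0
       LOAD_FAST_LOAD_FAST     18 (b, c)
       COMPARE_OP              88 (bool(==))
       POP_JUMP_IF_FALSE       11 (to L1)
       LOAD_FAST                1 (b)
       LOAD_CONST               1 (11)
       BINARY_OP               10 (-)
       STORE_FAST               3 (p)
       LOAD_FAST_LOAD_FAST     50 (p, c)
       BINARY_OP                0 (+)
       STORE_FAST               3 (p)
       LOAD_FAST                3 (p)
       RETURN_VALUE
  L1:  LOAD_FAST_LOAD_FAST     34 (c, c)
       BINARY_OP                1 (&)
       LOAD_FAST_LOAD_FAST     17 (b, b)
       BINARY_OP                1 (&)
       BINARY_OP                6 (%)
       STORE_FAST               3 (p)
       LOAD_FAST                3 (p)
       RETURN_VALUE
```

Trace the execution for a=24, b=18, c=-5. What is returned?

LOAD_FAST_LOAD_FAST b,c → push 18,-5. Stack: [18, -5]
COMPARE_OP bool(==) → 18 vs -5 = False. Stack: [False]
POP_JUMP_IF_FALSE → pop False; jump. Stack: []
LOAD_FAST_LOAD_FAST c,c → push -5,-5. Stack: [-5, -5]
BINARY_OP & → -5 & -5 = -5. Stack: [-5]
LOAD_FAST_LOAD_FAST b,b → push 18,18. Stack: [-5, 18, 18]
BINARY_OP & → 18 & 18 = 18. Stack: [-5, 18]
BINARY_OP % → -5 % 18 = 13. Stack: [13]
STORE_FAST p → p=13. Stack: []
LOAD_FAST p → push 13. Stack: [13]
RETURN_VALUE → return 13.

13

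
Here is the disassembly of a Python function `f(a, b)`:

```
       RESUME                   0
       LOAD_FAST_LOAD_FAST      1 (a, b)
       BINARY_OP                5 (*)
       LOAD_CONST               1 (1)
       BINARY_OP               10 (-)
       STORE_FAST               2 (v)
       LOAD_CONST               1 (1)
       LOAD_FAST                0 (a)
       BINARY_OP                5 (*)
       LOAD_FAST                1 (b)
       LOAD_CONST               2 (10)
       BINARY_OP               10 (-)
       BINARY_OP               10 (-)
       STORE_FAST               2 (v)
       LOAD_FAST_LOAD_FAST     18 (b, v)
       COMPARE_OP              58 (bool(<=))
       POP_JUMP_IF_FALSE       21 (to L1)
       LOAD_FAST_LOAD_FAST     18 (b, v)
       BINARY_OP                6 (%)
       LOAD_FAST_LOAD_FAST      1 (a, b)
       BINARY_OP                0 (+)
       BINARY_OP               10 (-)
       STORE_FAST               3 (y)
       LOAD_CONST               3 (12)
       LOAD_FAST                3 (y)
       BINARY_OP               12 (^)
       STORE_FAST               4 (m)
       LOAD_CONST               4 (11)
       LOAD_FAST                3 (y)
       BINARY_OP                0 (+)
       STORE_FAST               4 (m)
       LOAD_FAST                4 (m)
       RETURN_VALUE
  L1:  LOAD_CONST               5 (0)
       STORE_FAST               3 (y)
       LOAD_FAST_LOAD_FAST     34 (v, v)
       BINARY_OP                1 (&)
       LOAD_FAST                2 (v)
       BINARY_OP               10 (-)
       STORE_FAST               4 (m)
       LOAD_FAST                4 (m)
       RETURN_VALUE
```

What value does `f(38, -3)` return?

24

LOAD_FAST_LOAD_FAST a,b → push 38,-3. Stack: [38, -3]
BINARY_OP * → 38 * -3 = -114. Stack: [-114]
LOAD_CONST → push 1. Stack: [-114, 1]
BINARY_OP - → -114 - 1 = -115. Stack: [-115]
STORE_FAST v → v=-115. Stack: []
LOAD_CONST → push 1. Stack: [1]
LOAD_FAST a → push 38. Stack: [1, 38]
BINARY_OP * → 1 * 38 = 38. Stack: [38]
LOAD_FAST b → push -3. Stack: [38, -3]
LOAD_CONST → push 10. Stack: [38, -3, 10]
BINARY_OP - → -3 - 10 = -13. Stack: [38, -13]
BINARY_OP - → 38 - -13 = 51. Stack: [51]
STORE_FAST v → v=51. Stack: []
LOAD_FAST_LOAD_FAST b,v → push -3,51. Stack: [-3, 51]
COMPARE_OP bool(<=) → -3 vs 51 = True. Stack: [True]
POP_JUMP_IF_FALSE → pop True; no jump. Stack: []
LOAD_FAST_LOAD_FAST b,v → push -3,51. Stack: [-3, 51]
BINARY_OP % → -3 % 51 = 48. Stack: [48]
LOAD_FAST_LOAD_FAST a,b → push 38,-3. Stack: [48, 38, -3]
BINARY_OP + → 38 + -3 = 35. Stack: [48, 35]
BINARY_OP - → 48 - 35 = 13. Stack: [13]
STORE_FAST y → y=13. Stack: []
LOAD_CONST → push 12. Stack: [12]
LOAD_FAST y → push 13. Stack: [12, 13]
BINARY_OP ^ → 12 ^ 13 = 1. Stack: [1]
STORE_FAST m → m=1. Stack: []
LOAD_CONST → push 11. Stack: [11]
LOAD_FAST y → push 13. Stack: [11, 13]
BINARY_OP + → 11 + 13 = 24. Stack: [24]
STORE_FAST m → m=24. Stack: []
LOAD_FAST m → push 24. Stack: [24]
RETURN_VALUE → return 24.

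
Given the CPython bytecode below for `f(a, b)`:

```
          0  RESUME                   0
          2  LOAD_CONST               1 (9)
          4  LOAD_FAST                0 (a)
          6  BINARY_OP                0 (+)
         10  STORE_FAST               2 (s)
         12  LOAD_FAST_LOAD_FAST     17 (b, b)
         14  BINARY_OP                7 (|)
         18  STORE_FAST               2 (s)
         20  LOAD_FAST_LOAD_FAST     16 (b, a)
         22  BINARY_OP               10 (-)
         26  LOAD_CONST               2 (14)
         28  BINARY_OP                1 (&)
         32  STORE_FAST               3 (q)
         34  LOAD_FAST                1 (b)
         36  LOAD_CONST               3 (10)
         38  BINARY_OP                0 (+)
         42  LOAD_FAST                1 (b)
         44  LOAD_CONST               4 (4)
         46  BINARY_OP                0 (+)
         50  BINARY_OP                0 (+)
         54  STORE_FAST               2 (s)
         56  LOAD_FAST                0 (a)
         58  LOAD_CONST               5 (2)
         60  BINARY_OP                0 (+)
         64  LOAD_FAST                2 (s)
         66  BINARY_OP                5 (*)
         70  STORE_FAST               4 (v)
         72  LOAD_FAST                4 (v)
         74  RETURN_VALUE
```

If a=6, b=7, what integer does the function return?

LOAD_CONST → push 9. Stack: [9]
LOAD_FAST a → push 6. Stack: [9, 6]
BINARY_OP + → 9 + 6 = 15. Stack: [15]
STORE_FAST s → s=15. Stack: []
LOAD_FAST_LOAD_FAST b,b → push 7,7. Stack: [7, 7]
BINARY_OP | → 7 | 7 = 7. Stack: [7]
STORE_FAST s → s=7. Stack: []
LOAD_FAST_LOAD_FAST b,a → push 7,6. Stack: [7, 6]
BINARY_OP - → 7 - 6 = 1. Stack: [1]
LOAD_CONST → push 14. Stack: [1, 14]
BINARY_OP & → 1 & 14 = 0. Stack: [0]
STORE_FAST q → q=0. Stack: []
LOAD_FAST b → push 7. Stack: [7]
LOAD_CONST → push 10. Stack: [7, 10]
BINARY_OP + → 7 + 10 = 17. Stack: [17]
LOAD_FAST b → push 7. Stack: [17, 7]
LOAD_CONST → push 4. Stack: [17, 7, 4]
BINARY_OP + → 7 + 4 = 11. Stack: [17, 11]
BINARY_OP + → 17 + 11 = 28. Stack: [28]
STORE_FAST s → s=28. Stack: []
LOAD_FAST a → push 6. Stack: [6]
LOAD_CONST → push 2. Stack: [6, 2]
BINARY_OP + → 6 + 2 = 8. Stack: [8]
LOAD_FAST s → push 28. Stack: [8, 28]
BINARY_OP * → 8 * 28 = 224. Stack: [224]
STORE_FAST v → v=224. Stack: []
LOAD_FAST v → push 224. Stack: [224]
RETURN_VALUE → return 224.

224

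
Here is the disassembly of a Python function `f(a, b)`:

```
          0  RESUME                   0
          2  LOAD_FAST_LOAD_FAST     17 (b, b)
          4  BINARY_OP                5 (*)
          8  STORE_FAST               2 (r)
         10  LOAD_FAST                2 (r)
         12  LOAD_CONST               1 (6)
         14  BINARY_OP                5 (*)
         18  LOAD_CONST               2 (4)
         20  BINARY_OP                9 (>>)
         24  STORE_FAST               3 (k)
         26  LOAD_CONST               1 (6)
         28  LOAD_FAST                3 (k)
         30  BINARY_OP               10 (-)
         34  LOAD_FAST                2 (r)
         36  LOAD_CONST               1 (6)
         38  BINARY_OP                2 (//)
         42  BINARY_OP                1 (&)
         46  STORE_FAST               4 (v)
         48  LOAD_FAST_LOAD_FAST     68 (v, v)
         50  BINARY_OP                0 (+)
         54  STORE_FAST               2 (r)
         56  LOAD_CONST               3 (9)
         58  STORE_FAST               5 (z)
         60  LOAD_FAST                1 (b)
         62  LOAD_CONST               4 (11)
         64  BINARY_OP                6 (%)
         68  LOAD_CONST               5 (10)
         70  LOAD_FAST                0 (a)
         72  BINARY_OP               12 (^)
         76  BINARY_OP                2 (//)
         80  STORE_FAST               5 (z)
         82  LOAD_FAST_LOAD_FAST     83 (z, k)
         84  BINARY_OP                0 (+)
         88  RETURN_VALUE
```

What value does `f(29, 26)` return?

253

LOAD_FAST_LOAD_FAST b,b → push 26,26. Stack: [26, 26]
BINARY_OP * → 26 * 26 = 676. Stack: [676]
STORE_FAST r → r=676. Stack: []
LOAD_FAST r → push 676. Stack: [676]
LOAD_CONST → push 6. Stack: [676, 6]
BINARY_OP * → 676 * 6 = 4056. Stack: [4056]
LOAD_CONST → push 4. Stack: [4056, 4]
BINARY_OP >> → 4056 >> 4 = 253. Stack: [253]
STORE_FAST k → k=253. Stack: []
LOAD_CONST → push 6. Stack: [6]
LOAD_FAST k → push 253. Stack: [6, 253]
BINARY_OP - → 6 - 253 = -247. Stack: [-247]
LOAD_FAST r → push 676. Stack: [-247, 676]
LOAD_CONST → push 6. Stack: [-247, 676, 6]
BINARY_OP // → 676 // 6 = 112. Stack: [-247, 112]
BINARY_OP & → -247 & 112 = 0. Stack: [0]
STORE_FAST v → v=0. Stack: []
LOAD_FAST_LOAD_FAST v,v → push 0,0. Stack: [0, 0]
BINARY_OP + → 0 + 0 = 0. Stack: [0]
STORE_FAST r → r=0. Stack: []
LOAD_CONST → push 9. Stack: [9]
STORE_FAST z → z=9. Stack: []
LOAD_FAST b → push 26. Stack: [26]
LOAD_CONST → push 11. Stack: [26, 11]
BINARY_OP % → 26 % 11 = 4. Stack: [4]
LOAD_CONST → push 10. Stack: [4, 10]
LOAD_FAST a → push 29. Stack: [4, 10, 29]
BINARY_OP ^ → 10 ^ 29 = 23. Stack: [4, 23]
BINARY_OP // → 4 // 23 = 0. Stack: [0]
STORE_FAST z → z=0. Stack: []
LOAD_FAST_LOAD_FAST z,k → push 0,253. Stack: [0, 253]
BINARY_OP + → 0 + 253 = 253. Stack: [253]
RETURN_VALUE → return 253.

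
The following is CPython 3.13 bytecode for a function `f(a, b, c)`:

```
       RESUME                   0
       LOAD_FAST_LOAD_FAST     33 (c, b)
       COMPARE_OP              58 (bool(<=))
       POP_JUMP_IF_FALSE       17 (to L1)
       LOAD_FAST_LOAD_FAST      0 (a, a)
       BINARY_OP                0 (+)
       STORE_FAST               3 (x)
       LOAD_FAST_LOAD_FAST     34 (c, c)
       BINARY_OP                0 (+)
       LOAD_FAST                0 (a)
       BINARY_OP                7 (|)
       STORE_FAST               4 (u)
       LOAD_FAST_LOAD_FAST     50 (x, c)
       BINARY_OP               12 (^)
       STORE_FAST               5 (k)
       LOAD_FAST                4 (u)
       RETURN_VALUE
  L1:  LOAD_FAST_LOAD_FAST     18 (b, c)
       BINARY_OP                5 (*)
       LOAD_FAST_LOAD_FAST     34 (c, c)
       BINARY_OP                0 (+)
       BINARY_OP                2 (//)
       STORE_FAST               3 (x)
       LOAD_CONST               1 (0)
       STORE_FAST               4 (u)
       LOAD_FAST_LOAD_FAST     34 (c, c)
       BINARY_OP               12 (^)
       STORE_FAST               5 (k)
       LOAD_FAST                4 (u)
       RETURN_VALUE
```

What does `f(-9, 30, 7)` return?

LOAD_FAST_LOAD_FAST c,b → push 7,30. Stack: [7, 30]
COMPARE_OP bool(<=) → 7 vs 30 = True. Stack: [True]
POP_JUMP_IF_FALSE → pop True; no jump. Stack: []
LOAD_FAST_LOAD_FAST a,a → push -9,-9. Stack: [-9, -9]
BINARY_OP + → -9 + -9 = -18. Stack: [-18]
STORE_FAST x → x=-18. Stack: []
LOAD_FAST_LOAD_FAST c,c → push 7,7. Stack: [7, 7]
BINARY_OP + → 7 + 7 = 14. Stack: [14]
LOAD_FAST a → push -9. Stack: [14, -9]
BINARY_OP | → 14 | -9 = -1. Stack: [-1]
STORE_FAST u → u=-1. Stack: []
LOAD_FAST_LOAD_FAST x,c → push -18,7. Stack: [-18, 7]
BINARY_OP ^ → -18 ^ 7 = -23. Stack: [-23]
STORE_FAST k → k=-23. Stack: []
LOAD_FAST u → push -1. Stack: [-1]
RETURN_VALUE → return -1.

-1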